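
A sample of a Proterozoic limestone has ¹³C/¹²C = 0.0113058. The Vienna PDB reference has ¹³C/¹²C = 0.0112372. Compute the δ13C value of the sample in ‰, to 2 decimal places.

δ13C = (R_sample / R_standard − 1) × 1000
R_sample / R_standard = 0.0113058 / 0.0112372 = 1.006105
δ13C = (1.006105 − 1) × 1000 = 6.105‰

6.10‰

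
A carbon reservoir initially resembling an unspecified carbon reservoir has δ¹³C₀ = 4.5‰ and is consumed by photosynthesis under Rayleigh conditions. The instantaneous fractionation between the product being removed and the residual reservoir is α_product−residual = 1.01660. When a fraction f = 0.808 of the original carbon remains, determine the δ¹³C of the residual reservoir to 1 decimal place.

Rayleigh residual: δ_res = (δ₀ + 1000)·f^(α−1) − 1000
α − 1 = 0.01660
f^(α−1) = 0.808^(0.01660) = 0.996467
δ_res = (4.5 + 1000) × 0.996467 − 1000 = 1000.951 − 1000 = 0.95‰

1.0‰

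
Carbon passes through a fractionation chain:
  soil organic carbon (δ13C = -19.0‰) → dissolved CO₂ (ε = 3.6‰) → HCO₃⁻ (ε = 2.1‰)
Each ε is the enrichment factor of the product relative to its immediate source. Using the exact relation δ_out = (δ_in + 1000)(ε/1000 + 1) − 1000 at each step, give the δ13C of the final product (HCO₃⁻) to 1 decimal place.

step 1: δ = (-19.00 + 1000)·(3.6/1000 + 1) − 1000 = -15.47‰
step 2: δ = (-15.47 + 1000)·(2.1/1000 + 1) − 1000 = -13.40‰

-13.4‰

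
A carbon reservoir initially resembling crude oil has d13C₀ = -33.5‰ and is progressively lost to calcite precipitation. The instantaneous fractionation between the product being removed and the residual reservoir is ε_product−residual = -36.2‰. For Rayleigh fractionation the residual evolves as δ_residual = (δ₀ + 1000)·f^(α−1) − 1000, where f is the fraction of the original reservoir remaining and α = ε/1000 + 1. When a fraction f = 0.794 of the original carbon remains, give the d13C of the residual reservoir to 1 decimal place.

-25.4‰

Rayleigh residual: δ_res = (δ₀ + 1000)·f^(α−1) − 1000
α = ε/1000 + 1 = 0.96380, so α − 1 = -0.03620
f^(α−1) = 0.794^(-0.03620) = 1.008385
δ_res = (-33.5 + 1000) × 1.008385 − 1000 = 974.604 − 1000 = -25.40‰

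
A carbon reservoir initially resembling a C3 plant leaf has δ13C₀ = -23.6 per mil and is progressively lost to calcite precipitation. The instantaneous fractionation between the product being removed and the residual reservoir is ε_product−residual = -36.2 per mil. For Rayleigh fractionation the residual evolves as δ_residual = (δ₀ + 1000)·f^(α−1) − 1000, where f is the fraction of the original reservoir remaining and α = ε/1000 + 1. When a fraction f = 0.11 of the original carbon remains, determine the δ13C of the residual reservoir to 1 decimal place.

57.6 per mil

Rayleigh residual: δ_res = (δ₀ + 1000)·f^(α−1) − 1000
α = ε/1000 + 1 = 0.96380, so α − 1 = -0.03620
f^(α−1) = 0.11^(-0.03620) = 1.083182
δ_res = (-23.6 + 1000) × 1.083182 − 1000 = 1057.619 − 1000 = 57.62 per mil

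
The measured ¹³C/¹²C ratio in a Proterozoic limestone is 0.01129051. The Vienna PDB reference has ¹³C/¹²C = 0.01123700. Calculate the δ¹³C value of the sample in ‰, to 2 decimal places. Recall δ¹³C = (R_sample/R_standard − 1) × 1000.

4.76‰

δ¹³C = (R_sample / R_standard − 1) × 1000
R_sample / R_standard = 0.01129051 / 0.01123700 = 1.004762
δ¹³C = (1.004762 − 1) × 1000 = 4.762‰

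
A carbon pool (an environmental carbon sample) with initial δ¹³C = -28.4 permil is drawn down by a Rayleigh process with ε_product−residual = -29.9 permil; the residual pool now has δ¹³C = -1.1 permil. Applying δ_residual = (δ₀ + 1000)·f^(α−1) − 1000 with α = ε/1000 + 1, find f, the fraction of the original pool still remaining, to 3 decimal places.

0.396

α − 1 = ε/1000 = -0.0299
(δ_res + 1000)/(δ₀ + 1000) = (-1.1 + 1000)/(-28.4 + 1000) = 998.9/971.6 = 1.028098
f = 1.028098^(1/-0.0299) = exp(ln(1.028098)/-0.0299) = exp(0.02771/-0.0299)
f = exp(-0.9268) = 0.3958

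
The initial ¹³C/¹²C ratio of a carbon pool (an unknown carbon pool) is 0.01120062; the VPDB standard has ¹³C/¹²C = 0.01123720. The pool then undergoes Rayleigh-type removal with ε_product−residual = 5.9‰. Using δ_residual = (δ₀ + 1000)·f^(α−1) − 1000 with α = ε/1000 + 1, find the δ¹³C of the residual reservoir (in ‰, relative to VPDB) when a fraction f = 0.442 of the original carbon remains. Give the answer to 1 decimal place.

-8.0‰

δ₀ = (0.01120062/0.01123720 − 1)×1000 = (0.996745 − 1)×1000 = -3.255‰
α − 1 = ε/1000 = 0.0059
f^(α−1) = 0.442^(0.0059) = 0.995195
δ_res = (-3.255 + 1000) × 0.995195 − 1000 = 991.955 − 1000 = -8.05‰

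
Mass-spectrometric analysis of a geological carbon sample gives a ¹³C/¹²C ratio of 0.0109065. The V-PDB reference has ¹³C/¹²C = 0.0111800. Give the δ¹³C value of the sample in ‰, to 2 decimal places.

-24.46‰

δ¹³C = (R_sample / R_standard − 1) × 1000
R_sample / R_standard = 0.0109065 / 0.0111800 = 0.975537
δ¹³C = (0.975537 − 1) × 1000 = -24.463‰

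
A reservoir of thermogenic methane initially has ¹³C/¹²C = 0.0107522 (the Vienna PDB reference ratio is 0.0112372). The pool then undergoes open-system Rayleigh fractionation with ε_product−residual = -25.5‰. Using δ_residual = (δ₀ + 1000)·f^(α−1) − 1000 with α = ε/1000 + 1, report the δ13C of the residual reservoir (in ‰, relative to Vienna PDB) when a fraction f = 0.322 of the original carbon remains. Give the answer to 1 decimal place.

δ₀ = (0.0107522/0.0112372 − 1)×1000 = (0.956840 − 1)×1000 = -43.160‰
α − 1 = ε/1000 = -0.0255
f^(α−1) = 0.322^(-0.0255) = 1.029318
δ_res = (-43.160 + 1000) × 1.029318 − 1000 = 984.893 − 1000 = -15.11‰

-15.1‰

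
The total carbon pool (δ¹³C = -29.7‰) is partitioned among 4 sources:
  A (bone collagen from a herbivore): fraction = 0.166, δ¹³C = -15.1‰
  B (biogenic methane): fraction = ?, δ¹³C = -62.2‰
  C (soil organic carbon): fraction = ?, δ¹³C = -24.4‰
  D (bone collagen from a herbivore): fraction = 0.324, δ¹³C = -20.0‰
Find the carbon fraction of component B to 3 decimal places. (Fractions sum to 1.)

0.219

Let f_B and f_C be the unknown fractions; fractions sum to 1 so f_B + f_C = 0.510.
Mass balance: Σ fᵢ·δᵢ = δ_bulk ⇒ f_B·(-62.2) + f_C·(-24.4) = -29.7 − (-8.987) = -20.713
Substitute f_C = 0.510 − f_B:
f_B·(-62.2 − -24.4) = -20.713 − 0.510×(-24.4) = -8.269
f_B = -8.269 / -37.8 = 0.2188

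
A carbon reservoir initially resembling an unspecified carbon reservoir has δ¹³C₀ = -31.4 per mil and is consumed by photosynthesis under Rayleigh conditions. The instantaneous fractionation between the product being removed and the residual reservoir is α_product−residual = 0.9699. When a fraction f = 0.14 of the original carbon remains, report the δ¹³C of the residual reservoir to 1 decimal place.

Rayleigh residual: δ_res = (δ₀ + 1000)·f^(α−1) − 1000
α − 1 = -0.03010
f^(α−1) = 0.14^(-0.03010) = 1.060966
δ_res = (-31.4 + 1000) × 1.060966 − 1000 = 1027.652 − 1000 = 27.65 per mil

27.7 per mil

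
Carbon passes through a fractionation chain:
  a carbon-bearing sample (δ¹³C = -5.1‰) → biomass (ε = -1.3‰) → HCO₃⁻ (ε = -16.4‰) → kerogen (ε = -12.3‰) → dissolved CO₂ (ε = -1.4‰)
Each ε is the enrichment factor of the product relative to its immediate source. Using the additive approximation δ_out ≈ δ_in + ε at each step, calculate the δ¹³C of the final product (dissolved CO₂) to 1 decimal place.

-36.5‰

step 1: δ ≈ -5.1 + (-1.3) = -6.4‰
step 2: δ ≈ -6.4 + (-16.4) = -22.8‰
step 3: δ ≈ -22.8 + (-12.3) = -35.1‰
step 4: δ ≈ -35.1 + (-1.4) = -36.5‰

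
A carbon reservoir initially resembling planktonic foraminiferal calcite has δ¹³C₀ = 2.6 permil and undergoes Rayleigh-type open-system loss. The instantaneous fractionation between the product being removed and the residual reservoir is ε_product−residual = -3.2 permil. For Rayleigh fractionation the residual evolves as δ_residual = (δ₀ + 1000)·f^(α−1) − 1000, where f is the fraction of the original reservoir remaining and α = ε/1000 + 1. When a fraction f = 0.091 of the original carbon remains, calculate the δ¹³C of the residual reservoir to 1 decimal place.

Rayleigh residual: δ_res = (δ₀ + 1000)·f^(α−1) − 1000
α = ε/1000 + 1 = 0.99680, so α − 1 = -0.00320
f^(α−1) = 0.091^(-0.00320) = 1.007700
δ_res = (2.6 + 1000) × 1.007700 − 1000 = 1010.320 − 1000 = 10.32 permil

10.3 permil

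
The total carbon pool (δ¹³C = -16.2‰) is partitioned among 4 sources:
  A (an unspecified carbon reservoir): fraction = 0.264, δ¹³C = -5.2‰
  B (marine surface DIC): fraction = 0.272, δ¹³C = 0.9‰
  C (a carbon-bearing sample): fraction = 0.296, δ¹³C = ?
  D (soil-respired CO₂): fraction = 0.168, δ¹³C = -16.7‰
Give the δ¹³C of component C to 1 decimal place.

Isotope mass balance: δ_bulk = Σ fᵢ·δᵢ.
-16.2 = 0.264×(-5.2) + 0.272×(0.9) + 0.296×δ_C + 0.168×(-16.7)
0.296·δ_C = -16.2 − (-3.934) = -12.266
δ_C = -12.266 / 0.296 = -41.44‰

-41.4‰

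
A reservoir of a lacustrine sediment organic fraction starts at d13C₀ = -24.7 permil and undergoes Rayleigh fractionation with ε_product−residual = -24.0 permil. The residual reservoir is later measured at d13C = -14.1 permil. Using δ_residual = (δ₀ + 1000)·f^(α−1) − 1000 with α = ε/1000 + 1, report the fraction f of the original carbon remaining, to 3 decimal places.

α − 1 = ε/1000 = -0.0240
(δ_res + 1000)/(δ₀ + 1000) = (-14.1 + 1000)/(-24.7 + 1000) = 985.9/975.3 = 1.010868
f = 1.010868^(1/-0.0240) = exp(ln(1.010868)/-0.0240) = exp(0.01081/-0.0240)
f = exp(-0.4504) = 0.6374

0.637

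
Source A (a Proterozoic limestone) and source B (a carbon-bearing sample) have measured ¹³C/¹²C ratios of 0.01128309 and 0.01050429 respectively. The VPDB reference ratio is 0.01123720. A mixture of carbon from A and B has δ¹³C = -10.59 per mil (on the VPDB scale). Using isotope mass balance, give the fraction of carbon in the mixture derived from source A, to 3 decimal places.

0.788

δ_A = (0.01128309/0.01123720 − 1)×1000 = (1.004084 − 1)×1000 = 4.084 per mil
δ_B = (0.01050429/0.01123720 − 1)×1000 = (0.934778 − 1)×1000 = -65.222 per mil
f_A = (δ_mix − δ_B)/(δ_A − δ_B) = (-10.59 − (-65.222))/(4.084 − (-65.222))
f_A = 54.632 / 69.306 = 0.7883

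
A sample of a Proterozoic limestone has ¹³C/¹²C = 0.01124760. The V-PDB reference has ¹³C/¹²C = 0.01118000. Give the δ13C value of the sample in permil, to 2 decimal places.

6.05 permil

δ13C = (R_sample / R_standard − 1) × 1000
R_sample / R_standard = 0.01124760 / 0.01118000 = 1.006047
δ13C = (1.006047 − 1) × 1000 = 6.047 permil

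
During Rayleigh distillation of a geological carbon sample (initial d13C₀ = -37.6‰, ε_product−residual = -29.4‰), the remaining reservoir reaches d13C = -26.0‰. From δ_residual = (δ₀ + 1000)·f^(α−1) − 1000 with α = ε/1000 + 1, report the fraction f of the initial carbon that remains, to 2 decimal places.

α − 1 = ε/1000 = -0.0294
(δ_res + 1000)/(δ₀ + 1000) = (-26.0 + 1000)/(-37.6 + 1000) = 974.0/962.4 = 1.012053
f = 1.012053^(1/-0.0294) = exp(ln(1.012053)/-0.0294) = exp(0.01198/-0.0294)
f = exp(-0.4075) = 0.6653

0.67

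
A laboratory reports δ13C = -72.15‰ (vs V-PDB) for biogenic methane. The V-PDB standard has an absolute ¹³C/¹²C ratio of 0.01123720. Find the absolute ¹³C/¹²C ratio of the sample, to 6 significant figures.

R_sample = R_standard × (δ13C/1000 + 1)
R_sample = 0.01123720 × (-72.15/1000 + 1) = 0.01123720 × 0.927850
R_sample = 0.0104264

0.0104264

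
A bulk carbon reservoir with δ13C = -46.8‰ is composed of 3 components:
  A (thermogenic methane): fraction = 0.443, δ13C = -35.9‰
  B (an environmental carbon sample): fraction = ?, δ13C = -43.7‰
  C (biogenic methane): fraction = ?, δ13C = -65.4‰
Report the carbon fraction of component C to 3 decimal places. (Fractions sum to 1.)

0.302

Let f_C and f_B be the unknown fractions; fractions sum to 1 so f_C + f_B = 0.557.
Mass balance: Σ fᵢ·δᵢ = δ_bulk ⇒ f_C·(-65.4) + f_B·(-43.7) = -46.8 − (-15.904) = -30.896
Substitute f_B = 0.557 − f_C:
f_C·(-65.4 − -43.7) = -30.896 − 0.557×(-43.7) = -6.555
f_C = -6.555 / -21.7 = 0.3021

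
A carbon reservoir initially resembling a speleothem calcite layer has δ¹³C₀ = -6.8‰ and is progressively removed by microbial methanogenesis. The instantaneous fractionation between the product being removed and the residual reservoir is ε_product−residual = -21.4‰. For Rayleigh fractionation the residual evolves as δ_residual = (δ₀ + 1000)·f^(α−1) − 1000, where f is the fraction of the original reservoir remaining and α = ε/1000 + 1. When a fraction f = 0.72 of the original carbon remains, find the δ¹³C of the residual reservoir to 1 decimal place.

Rayleigh residual: δ_res = (δ₀ + 1000)·f^(α−1) − 1000
α = ε/1000 + 1 = 0.97860, so α − 1 = -0.02140
f^(α−1) = 0.72^(-0.02140) = 1.007055
δ_res = (-6.8 + 1000) × 1.007055 − 1000 = 1000.207 − 1000 = 0.21‰

0.2‰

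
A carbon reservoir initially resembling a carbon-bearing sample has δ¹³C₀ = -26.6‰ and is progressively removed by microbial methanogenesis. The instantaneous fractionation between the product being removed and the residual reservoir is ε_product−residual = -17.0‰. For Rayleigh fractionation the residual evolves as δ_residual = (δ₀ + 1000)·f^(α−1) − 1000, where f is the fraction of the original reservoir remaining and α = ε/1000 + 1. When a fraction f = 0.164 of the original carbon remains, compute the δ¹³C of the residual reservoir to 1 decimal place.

3.8‰

Rayleigh residual: δ_res = (δ₀ + 1000)·f^(α−1) − 1000
α = ε/1000 + 1 = 0.98300, so α − 1 = -0.01700
f^(α−1) = 0.164^(-0.01700) = 1.031211
δ_res = (-26.6 + 1000) × 1.031211 − 1000 = 1003.781 − 1000 = 3.78‰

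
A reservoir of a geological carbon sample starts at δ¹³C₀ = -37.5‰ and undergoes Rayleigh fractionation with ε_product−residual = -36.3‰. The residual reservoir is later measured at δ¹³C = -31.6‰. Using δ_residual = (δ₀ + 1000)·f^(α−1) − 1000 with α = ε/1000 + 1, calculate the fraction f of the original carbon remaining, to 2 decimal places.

α − 1 = ε/1000 = -0.0363
(δ_res + 1000)/(δ₀ + 1000) = (-31.6 + 1000)/(-37.5 + 1000) = 968.4/962.5 = 1.006130
f = 1.006130^(1/-0.0363) = exp(ln(1.006130)/-0.0363) = exp(0.00611/-0.0363)
f = exp(-0.1684) = 0.8451

0.85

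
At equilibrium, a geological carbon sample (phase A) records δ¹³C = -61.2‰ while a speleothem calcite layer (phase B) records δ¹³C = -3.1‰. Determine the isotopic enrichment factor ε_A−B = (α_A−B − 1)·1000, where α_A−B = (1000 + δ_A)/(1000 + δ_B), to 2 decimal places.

-58.28‰

α_A−B = (1000 + -61.2) / (1000 + -3.1) = 938.8 / 996.9 = 0.941719
ε_A−B = (0.941719 − 1) × 1000 = -58.281‰
(The approximation ε ≈ δ_A − δ_B would give -58.1‰.)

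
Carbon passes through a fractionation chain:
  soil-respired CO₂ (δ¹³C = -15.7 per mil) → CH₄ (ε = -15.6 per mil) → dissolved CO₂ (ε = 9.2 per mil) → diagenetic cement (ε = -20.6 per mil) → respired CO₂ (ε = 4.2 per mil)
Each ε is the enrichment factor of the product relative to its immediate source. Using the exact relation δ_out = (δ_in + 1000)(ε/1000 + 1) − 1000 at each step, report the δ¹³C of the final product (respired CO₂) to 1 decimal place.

-38.3 per mil

step 1: δ = (-15.70 + 1000)·(-15.6/1000 + 1) − 1000 = -31.06 per mil
step 2: δ = (-31.06 + 1000)·(9.2/1000 + 1) − 1000 = -22.14 per mil
step 3: δ = (-22.14 + 1000)·(-20.6/1000 + 1) − 1000 = -42.28 per mil
step 4: δ = (-42.28 + 1000)·(4.2/1000 + 1) − 1000 = -38.26 per mil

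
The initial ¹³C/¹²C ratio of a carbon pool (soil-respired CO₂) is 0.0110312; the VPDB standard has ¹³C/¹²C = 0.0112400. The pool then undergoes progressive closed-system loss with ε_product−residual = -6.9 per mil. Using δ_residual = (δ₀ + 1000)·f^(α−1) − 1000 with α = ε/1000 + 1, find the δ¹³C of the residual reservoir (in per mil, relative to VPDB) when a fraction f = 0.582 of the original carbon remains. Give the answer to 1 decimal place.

δ₀ = (0.0110312/0.0112400 − 1)×1000 = (0.981423 − 1)×1000 = -18.577 per mil
α − 1 = ε/1000 = -0.0069
f^(α−1) = 0.582^(-0.0069) = 1.003742
δ_res = (-18.577 + 1000) × 1.003742 − 1000 = 985.096 − 1000 = -14.90 per mil

-14.9 per mil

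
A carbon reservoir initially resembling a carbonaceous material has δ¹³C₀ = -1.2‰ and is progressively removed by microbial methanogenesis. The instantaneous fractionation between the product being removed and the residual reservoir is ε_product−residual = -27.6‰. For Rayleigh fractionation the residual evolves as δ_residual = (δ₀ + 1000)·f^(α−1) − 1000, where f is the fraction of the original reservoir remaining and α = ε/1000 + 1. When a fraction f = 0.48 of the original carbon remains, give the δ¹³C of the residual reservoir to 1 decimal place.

19.2‰

Rayleigh residual: δ_res = (δ₀ + 1000)·f^(α−1) − 1000
α = ε/1000 + 1 = 0.97240, so α − 1 = -0.02760
f^(α−1) = 0.48^(-0.02760) = 1.020464
δ_res = (-1.2 + 1000) × 1.020464 − 1000 = 1019.240 − 1000 = 19.24‰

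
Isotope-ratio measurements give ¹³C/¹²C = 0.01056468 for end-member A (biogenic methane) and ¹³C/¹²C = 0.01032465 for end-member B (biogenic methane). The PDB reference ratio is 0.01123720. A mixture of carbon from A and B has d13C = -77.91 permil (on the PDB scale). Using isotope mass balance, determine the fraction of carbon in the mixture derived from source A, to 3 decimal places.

δ_A = (0.01056468/0.01123720 − 1)×1000 = (0.940152 − 1)×1000 = -59.848 permil
δ_B = (0.01032465/0.01123720 − 1)×1000 = (0.918792 − 1)×1000 = -81.208 permil
f_A = (δ_mix − δ_B)/(δ_A − δ_B) = (-77.91 − (-81.208))/(-59.848 − (-81.208))
f_A = 3.298 / 21.360 = 0.1544

0.154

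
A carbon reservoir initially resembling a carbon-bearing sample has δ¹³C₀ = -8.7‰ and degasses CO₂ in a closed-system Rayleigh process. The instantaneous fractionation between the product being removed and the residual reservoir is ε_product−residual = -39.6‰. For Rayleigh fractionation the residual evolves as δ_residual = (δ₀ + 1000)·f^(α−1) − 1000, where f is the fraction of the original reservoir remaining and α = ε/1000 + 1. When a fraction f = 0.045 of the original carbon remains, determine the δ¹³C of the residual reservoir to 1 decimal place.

120.8‰

Rayleigh residual: δ_res = (δ₀ + 1000)·f^(α−1) − 1000
α = ε/1000 + 1 = 0.96040, so α − 1 = -0.03960
f^(α−1) = 0.045^(-0.03960) = 1.130662
δ_res = (-8.7 + 1000) × 1.130662 − 1000 = 1120.825 − 1000 = 120.83‰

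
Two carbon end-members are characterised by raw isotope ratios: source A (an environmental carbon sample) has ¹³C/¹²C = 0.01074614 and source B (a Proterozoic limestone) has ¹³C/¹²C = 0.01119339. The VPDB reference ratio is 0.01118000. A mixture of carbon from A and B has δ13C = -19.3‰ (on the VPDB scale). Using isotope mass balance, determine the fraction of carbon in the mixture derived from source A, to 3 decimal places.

0.512

δ_A = (0.01074614/0.01118000 − 1)×1000 = (0.961193 − 1)×1000 = -38.807‰
δ_B = (0.01119339/0.01118000 − 1)×1000 = (1.001198 − 1)×1000 = 1.198‰
f_A = (δ_mix − δ_B)/(δ_A − δ_B) = (-19.3 − (1.198))/(-38.807 − (1.198))
f_A = -20.498 / -40.004 = 0.5124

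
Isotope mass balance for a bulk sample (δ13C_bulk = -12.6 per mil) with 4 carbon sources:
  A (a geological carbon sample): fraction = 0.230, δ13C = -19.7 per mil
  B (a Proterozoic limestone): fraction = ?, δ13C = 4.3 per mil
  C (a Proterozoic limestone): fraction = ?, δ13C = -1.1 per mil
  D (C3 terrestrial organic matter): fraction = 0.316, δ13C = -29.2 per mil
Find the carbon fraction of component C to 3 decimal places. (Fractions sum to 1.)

0.147

Let f_C and f_B be the unknown fractions; fractions sum to 1 so f_C + f_B = 0.454.
Mass balance: Σ fᵢ·δᵢ = δ_bulk ⇒ f_C·(-1.1) + f_B·(4.3) = -12.6 − (-13.758) = 1.158
Substitute f_B = 0.454 − f_C:
f_C·(-1.1 − 4.3) = 1.158 − 0.454×(4.3) = -0.794
f_C = -0.794 / -5.4 = 0.1470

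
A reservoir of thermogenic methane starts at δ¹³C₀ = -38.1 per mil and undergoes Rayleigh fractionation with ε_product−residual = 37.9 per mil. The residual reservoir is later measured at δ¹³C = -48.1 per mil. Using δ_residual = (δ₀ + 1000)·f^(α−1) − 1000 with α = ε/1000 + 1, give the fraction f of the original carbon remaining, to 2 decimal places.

α − 1 = ε/1000 = 0.0379
(δ_res + 1000)/(δ₀ + 1000) = (-48.1 + 1000)/(-38.1 + 1000) = 951.9/961.9 = 0.989604
f = 0.989604^(1/0.0379) = exp(ln(0.989604)/0.0379) = exp(-0.01045/0.0379)
f = exp(-0.2757) = 0.7590

0.76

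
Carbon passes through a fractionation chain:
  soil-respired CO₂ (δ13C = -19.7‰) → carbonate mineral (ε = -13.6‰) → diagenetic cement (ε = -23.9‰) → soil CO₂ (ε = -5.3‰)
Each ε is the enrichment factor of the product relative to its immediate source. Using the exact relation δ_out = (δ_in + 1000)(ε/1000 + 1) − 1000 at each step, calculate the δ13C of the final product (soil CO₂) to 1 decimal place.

-61.1‰

step 1: δ = (-19.70 + 1000)·(-13.6/1000 + 1) − 1000 = -33.03‰
step 2: δ = (-33.03 + 1000)·(-23.9/1000 + 1) − 1000 = -56.14‰
step 3: δ = (-56.14 + 1000)·(-5.3/1000 + 1) − 1000 = -61.15‰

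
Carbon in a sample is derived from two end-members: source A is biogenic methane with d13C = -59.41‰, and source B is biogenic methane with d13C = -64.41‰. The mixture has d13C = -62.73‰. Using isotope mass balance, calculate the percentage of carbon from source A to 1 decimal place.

δ_mix = f_A·δ_A + (1 − f_A)·δ_B  ⇒  f_A = (δ_mix − δ_B)/(δ_A − δ_B)
f_A = (-62.73 − (-64.41)) / (-59.41 − (-64.41))
f_A = 1.68 / 5.00 = 0.3360

33.6%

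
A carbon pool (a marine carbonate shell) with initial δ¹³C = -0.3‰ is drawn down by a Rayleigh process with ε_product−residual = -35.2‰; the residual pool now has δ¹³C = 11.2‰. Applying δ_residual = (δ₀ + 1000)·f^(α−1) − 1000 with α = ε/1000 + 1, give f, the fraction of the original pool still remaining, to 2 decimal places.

0.72

α − 1 = ε/1000 = -0.0352
(δ_res + 1000)/(δ₀ + 1000) = (11.2 + 1000)/(-0.3 + 1000) = 1011.2/999.7 = 1.011503
f = 1.011503^(1/-0.0352) = exp(ln(1.011503)/-0.0352) = exp(0.01144/-0.0352)
f = exp(-0.3249) = 0.7226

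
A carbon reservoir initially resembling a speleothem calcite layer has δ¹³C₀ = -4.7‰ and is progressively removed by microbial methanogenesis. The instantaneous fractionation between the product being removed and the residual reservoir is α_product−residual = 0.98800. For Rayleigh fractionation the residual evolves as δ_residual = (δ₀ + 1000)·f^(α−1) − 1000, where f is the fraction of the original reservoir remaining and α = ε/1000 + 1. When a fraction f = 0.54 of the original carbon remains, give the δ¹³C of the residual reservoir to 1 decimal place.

Rayleigh residual: δ_res = (δ₀ + 1000)·f^(α−1) − 1000
α − 1 = -0.01200
f^(α−1) = 0.54^(-0.01200) = 1.007422
δ_res = (-4.7 + 1000) × 1.007422 − 1000 = 1002.687 − 1000 = 2.69‰

2.7‰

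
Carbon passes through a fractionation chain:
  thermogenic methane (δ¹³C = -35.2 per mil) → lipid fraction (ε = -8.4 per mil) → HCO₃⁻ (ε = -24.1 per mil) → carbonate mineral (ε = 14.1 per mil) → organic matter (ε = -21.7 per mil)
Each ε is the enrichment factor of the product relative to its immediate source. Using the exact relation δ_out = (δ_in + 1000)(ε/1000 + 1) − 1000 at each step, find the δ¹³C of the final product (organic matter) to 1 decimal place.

-73.7 per mil

step 1: δ = (-35.20 + 1000)·(-8.4/1000 + 1) − 1000 = -43.30 per mil
step 2: δ = (-43.30 + 1000)·(-24.1/1000 + 1) − 1000 = -66.36 per mil
step 3: δ = (-66.36 + 1000)·(14.1/1000 + 1) − 1000 = -53.20 per mil
step 4: δ = (-53.20 + 1000)·(-21.7/1000 + 1) − 1000 = -73.74 per mil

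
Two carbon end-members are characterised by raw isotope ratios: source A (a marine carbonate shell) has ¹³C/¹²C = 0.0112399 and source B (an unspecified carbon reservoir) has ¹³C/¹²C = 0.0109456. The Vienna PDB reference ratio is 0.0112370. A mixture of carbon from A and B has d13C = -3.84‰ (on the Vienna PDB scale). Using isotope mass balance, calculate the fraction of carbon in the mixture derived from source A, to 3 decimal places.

δ_A = (0.0112399/0.0112370 − 1)×1000 = (1.000258 − 1)×1000 = 0.258‰
δ_B = (0.0109456/0.0112370 − 1)×1000 = (0.974068 − 1)×1000 = -25.932‰
f_A = (δ_mix − δ_B)/(δ_A − δ_B) = (-3.84 − (-25.932))/(0.258 − (-25.932))
f_A = 22.092 / 26.190 = 0.8435

0.844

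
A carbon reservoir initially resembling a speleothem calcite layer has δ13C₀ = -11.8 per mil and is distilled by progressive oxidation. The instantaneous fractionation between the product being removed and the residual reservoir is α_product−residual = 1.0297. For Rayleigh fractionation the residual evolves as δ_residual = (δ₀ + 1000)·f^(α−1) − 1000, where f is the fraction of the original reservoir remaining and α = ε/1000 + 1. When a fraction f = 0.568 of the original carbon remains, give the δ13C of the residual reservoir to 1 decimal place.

-28.3 per mil

Rayleigh residual: δ_res = (δ₀ + 1000)·f^(α−1) − 1000
α − 1 = 0.02970
f^(α−1) = 0.568^(0.02970) = 0.983341
δ_res = (-11.8 + 1000) × 0.983341 − 1000 = 971.738 − 1000 = -28.26 per mil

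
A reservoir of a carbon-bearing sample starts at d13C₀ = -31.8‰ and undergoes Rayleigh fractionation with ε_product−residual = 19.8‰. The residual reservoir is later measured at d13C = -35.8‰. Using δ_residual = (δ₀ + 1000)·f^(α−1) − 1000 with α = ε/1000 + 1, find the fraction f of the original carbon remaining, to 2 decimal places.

α − 1 = ε/1000 = 0.0198
(δ_res + 1000)/(δ₀ + 1000) = (-35.8 + 1000)/(-31.8 + 1000) = 964.2/968.2 = 0.995869
f = 0.995869^(1/0.0198) = exp(ln(0.995869)/0.0198) = exp(-0.00414/0.0198)
f = exp(-0.2091) = 0.8113

0.81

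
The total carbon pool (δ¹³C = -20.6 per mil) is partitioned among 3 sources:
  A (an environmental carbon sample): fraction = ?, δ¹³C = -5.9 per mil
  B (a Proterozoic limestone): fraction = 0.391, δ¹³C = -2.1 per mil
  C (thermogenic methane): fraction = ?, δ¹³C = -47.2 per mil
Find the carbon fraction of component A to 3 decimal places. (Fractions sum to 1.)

0.217

Let f_A and f_C be the unknown fractions; fractions sum to 1 so f_A + f_C = 0.609.
Mass balance: Σ fᵢ·δᵢ = δ_bulk ⇒ f_A·(-5.9) + f_C·(-47.2) = -20.6 − (-0.821) = -19.779
Substitute f_C = 0.609 − f_A:
f_A·(-5.9 − -47.2) = -19.779 − 0.609×(-47.2) = 8.966
f_A = 8.966 / 41.3 = 0.2171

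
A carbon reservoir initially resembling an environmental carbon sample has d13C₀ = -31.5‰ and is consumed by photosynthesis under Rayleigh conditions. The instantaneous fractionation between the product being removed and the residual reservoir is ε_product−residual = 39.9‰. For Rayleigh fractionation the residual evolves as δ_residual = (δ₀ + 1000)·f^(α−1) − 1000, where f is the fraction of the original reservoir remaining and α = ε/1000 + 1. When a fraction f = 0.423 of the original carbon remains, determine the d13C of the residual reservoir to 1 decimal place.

-64.2‰

Rayleigh residual: δ_res = (δ₀ + 1000)·f^(α−1) − 1000
α = ε/1000 + 1 = 1.03990, so α − 1 = 0.03990
f^(α−1) = 0.423^(0.03990) = 0.966253
δ_res = (-31.5 + 1000) × 0.966253 − 1000 = 935.816 − 1000 = -64.18‰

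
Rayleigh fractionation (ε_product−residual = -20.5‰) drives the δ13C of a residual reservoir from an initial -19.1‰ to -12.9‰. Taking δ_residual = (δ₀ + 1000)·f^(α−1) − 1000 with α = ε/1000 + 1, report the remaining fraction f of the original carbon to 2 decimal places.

α − 1 = ε/1000 = -0.0205
(δ_res + 1000)/(δ₀ + 1000) = (-12.9 + 1000)/(-19.1 + 1000) = 987.1/980.9 = 1.006321
f = 1.006321^(1/-0.0205) = exp(ln(1.006321)/-0.0205) = exp(0.00630/-0.0205)
f = exp(-0.3074) = 0.7354

0.74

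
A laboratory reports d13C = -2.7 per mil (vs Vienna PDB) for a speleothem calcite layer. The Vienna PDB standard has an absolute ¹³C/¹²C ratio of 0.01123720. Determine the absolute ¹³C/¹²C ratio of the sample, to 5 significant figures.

R_sample = R_standard × (d13C/1000 + 1)
R_sample = 0.01123720 × (-2.7/1000 + 1) = 0.01123720 × 0.997300
R_sample = 0.0112069

0.011207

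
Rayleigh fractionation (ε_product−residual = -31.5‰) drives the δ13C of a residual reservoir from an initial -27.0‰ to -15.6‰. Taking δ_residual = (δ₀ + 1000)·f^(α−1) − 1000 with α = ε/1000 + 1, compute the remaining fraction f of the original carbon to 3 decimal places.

α − 1 = ε/1000 = -0.0315
(δ_res + 1000)/(δ₀ + 1000) = (-15.6 + 1000)/(-27.0 + 1000) = 984.4/973.0 = 1.011716
f = 1.011716^(1/-0.0315) = exp(ln(1.011716)/-0.0315) = exp(0.01165/-0.0315)
f = exp(-0.3698) = 0.6909

0.691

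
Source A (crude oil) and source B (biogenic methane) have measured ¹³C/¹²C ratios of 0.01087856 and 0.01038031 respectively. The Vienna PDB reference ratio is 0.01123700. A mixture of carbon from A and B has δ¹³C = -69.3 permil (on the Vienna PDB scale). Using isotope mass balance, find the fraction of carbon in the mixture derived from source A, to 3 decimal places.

0.156

δ_A = (0.01087856/0.01123700 − 1)×1000 = (0.968102 − 1)×1000 = -31.898 permil
δ_B = (0.01038031/0.01123700 − 1)×1000 = (0.923762 − 1)×1000 = -76.238 permil
f_A = (δ_mix − δ_B)/(δ_A − δ_B) = (-69.3 − (-76.238))/(-31.898 − (-76.238))
f_A = 6.938 / 44.340 = 0.1565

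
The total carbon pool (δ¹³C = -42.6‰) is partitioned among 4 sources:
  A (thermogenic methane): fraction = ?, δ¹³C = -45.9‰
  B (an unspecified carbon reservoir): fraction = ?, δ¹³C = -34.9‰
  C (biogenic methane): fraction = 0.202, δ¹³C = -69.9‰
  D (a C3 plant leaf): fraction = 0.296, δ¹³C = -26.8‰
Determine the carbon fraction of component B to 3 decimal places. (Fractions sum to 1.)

0.227

Let f_B and f_A be the unknown fractions; fractions sum to 1 so f_B + f_A = 0.502.
Mass balance: Σ fᵢ·δᵢ = δ_bulk ⇒ f_B·(-34.9) + f_A·(-45.9) = -42.6 − (-22.053) = -20.547
Substitute f_A = 0.502 − f_B:
f_B·(-34.9 − -45.9) = -20.547 − 0.502×(-45.9) = 2.494
f_B = 2.494 / 11.0 = 0.2268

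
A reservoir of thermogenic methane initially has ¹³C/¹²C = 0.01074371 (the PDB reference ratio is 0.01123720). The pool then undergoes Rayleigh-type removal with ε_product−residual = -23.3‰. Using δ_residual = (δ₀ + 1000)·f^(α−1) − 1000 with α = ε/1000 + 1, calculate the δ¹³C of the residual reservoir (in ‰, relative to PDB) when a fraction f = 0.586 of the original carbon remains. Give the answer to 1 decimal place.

δ₀ = (0.01074371/0.01123720 − 1)×1000 = (0.956084 − 1)×1000 = -43.916‰
α − 1 = ε/1000 = -0.0233
f^(α−1) = 0.586^(-0.0233) = 1.012530
δ_res = (-43.916 + 1000) × 1.012530 − 1000 = 968.064 − 1000 = -31.94‰

-31.9‰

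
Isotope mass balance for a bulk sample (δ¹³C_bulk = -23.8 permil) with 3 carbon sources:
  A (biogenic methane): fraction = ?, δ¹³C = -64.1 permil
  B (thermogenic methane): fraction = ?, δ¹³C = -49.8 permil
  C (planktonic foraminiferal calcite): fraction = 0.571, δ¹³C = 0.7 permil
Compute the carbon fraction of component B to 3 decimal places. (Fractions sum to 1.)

0.231

Let f_B and f_A be the unknown fractions; fractions sum to 1 so f_B + f_A = 0.429.
Mass balance: Σ fᵢ·δᵢ = δ_bulk ⇒ f_B·(-49.8) + f_A·(-64.1) = -23.8 − (0.400) = -24.200
Substitute f_A = 0.429 − f_B:
f_B·(-49.8 − -64.1) = -24.200 − 0.429×(-64.1) = 3.299
f_B = 3.299 / 14.3 = 0.2307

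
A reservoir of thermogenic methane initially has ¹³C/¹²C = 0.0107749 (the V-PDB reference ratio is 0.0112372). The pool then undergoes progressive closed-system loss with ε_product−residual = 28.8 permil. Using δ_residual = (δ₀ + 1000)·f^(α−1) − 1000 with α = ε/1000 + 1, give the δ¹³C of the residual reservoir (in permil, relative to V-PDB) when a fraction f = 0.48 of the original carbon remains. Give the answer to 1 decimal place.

-61.2 permil

δ₀ = (0.0107749/0.0112372 − 1)×1000 = (0.958860 − 1)×1000 = -41.140 permil
α − 1 = ε/1000 = 0.0288
f^(α−1) = 0.48^(0.0288) = 0.979084
δ_res = (-41.140 + 1000) × 0.979084 − 1000 = 938.804 − 1000 = -61.20 permil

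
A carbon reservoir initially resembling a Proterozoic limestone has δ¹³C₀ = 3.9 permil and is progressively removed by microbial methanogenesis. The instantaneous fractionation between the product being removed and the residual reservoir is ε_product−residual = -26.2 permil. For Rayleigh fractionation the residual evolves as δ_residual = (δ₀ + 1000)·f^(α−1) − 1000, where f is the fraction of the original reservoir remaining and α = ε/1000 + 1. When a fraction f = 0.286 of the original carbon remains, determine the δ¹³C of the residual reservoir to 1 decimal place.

Rayleigh residual: δ_res = (δ₀ + 1000)·f^(α−1) − 1000
α = ε/1000 + 1 = 0.97380, so α − 1 = -0.02620
f^(α−1) = 0.286^(-0.02620) = 1.033340
δ_res = (3.9 + 1000) × 1.033340 − 1000 = 1037.370 − 1000 = 37.37 permil

37.4 permil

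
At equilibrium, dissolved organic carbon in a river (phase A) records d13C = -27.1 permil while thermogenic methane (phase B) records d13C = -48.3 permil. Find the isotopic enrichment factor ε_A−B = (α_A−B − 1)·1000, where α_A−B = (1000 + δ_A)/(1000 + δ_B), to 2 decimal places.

22.28 permil

α_A−B = (1000 + -27.1) / (1000 + -48.3) = 972.9 / 951.7 = 1.022276
ε_A−B = (1.022276 − 1) × 1000 = 22.276 permil
(The approximation ε ≈ δ_A − δ_B would give 21.2 permil.)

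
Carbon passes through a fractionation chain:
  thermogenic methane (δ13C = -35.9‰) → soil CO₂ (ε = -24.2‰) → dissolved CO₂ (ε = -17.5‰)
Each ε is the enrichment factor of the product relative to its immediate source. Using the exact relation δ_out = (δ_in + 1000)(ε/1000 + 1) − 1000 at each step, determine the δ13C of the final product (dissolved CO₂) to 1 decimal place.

step 1: δ = (-35.90 + 1000)·(-24.2/1000 + 1) − 1000 = -59.23‰
step 2: δ = (-59.23 + 1000)·(-17.5/1000 + 1) − 1000 = -75.69‰

-75.7‰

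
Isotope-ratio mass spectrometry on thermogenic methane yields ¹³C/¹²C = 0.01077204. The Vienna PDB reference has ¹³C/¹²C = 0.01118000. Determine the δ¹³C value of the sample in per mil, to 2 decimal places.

-36.49 per mil

δ¹³C = (R_sample / R_standard − 1) × 1000
R_sample / R_standard = 0.01077204 / 0.01118000 = 0.963510
δ¹³C = (0.963510 − 1) × 1000 = -36.490 per mil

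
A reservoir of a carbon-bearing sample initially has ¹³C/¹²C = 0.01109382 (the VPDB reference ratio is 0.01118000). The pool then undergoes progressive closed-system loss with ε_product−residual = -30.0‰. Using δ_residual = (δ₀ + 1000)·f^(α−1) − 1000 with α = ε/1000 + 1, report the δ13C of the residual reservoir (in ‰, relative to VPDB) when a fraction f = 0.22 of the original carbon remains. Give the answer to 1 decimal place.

δ₀ = (0.01109382/0.01118000 − 1)×1000 = (0.992292 − 1)×1000 = -7.708‰
α − 1 = ε/1000 = -0.0300
f^(α−1) = 0.22^(-0.0300) = 1.046471
δ_res = (-7.708 + 1000) × 1.046471 − 1000 = 1038.405 − 1000 = 38.40‰

38.4‰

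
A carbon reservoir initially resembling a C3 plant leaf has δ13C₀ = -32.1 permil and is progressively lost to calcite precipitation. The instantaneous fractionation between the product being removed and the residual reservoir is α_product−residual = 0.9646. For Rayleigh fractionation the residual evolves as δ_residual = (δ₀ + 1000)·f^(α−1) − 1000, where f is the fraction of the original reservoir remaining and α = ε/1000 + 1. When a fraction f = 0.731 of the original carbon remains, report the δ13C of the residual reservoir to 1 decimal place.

-21.3 permil

Rayleigh residual: δ_res = (δ₀ + 1000)·f^(α−1) − 1000
α − 1 = -0.03540
f^(α−1) = 0.731^(-0.03540) = 1.011154
δ_res = (-32.1 + 1000) × 1.011154 − 1000 = 978.696 − 1000 = -21.30 permil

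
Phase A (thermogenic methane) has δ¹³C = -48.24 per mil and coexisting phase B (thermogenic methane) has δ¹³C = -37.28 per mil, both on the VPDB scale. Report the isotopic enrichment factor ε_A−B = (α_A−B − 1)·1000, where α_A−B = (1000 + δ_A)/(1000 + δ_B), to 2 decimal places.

-11.38 per mil

α_A−B = (1000 + -48.24) / (1000 + -37.28) = 951.76 / 962.72 = 0.988616
ε_A−B = (0.988616 − 1) × 1000 = -11.384 per mil
(The approximation ε ≈ δ_A − δ_B would give -10.96 per mil.)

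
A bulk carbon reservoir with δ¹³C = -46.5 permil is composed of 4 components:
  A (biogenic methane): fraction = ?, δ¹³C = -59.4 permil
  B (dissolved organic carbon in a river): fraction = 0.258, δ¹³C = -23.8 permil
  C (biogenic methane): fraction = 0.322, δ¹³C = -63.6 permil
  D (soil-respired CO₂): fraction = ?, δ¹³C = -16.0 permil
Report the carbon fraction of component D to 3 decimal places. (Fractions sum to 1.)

0.117

Let f_D and f_A be the unknown fractions; fractions sum to 1 so f_D + f_A = 0.420.
Mass balance: Σ fᵢ·δᵢ = δ_bulk ⇒ f_D·(-16.0) + f_A·(-59.4) = -46.5 − (-26.620) = -19.880
Substitute f_A = 0.420 − f_D:
f_D·(-16.0 − -59.4) = -19.880 − 0.420×(-59.4) = 5.068
f_D = 5.068 / 43.4 = 0.1168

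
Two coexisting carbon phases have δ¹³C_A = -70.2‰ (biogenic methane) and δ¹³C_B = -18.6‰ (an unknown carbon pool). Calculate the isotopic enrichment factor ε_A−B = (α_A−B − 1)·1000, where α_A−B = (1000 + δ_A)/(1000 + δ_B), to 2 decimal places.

α_A−B = (1000 + -70.2) / (1000 + -18.6) = 929.8 / 981.4 = 0.947422
ε_A−B = (0.947422 − 1) × 1000 = -52.578‰
(The approximation ε ≈ δ_A − δ_B would give -51.6‰.)

-52.58‰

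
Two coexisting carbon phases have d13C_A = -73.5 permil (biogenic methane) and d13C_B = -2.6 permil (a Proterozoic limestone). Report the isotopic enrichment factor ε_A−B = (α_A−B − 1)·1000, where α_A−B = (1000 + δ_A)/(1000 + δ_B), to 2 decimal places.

-71.08 permil

α_A−B = (1000 + -73.5) / (1000 + -2.6) = 926.5 / 997.4 = 0.928915
ε_A−B = (0.928915 − 1) × 1000 = -71.085 permil
(The approximation ε ≈ δ_A − δ_B would give -70.9 permil.)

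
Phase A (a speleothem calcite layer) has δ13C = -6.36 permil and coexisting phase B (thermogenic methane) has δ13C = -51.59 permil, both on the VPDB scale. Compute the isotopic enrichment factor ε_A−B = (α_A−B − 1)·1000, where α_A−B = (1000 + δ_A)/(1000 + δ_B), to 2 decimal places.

47.69 permil

α_A−B = (1000 + -6.36) / (1000 + -51.59) = 993.64 / 948.41 = 1.047690
ε_A−B = (1.047690 − 1) × 1000 = 47.690 permil
(The approximation ε ≈ δ_A − δ_B would give 45.23 permil.)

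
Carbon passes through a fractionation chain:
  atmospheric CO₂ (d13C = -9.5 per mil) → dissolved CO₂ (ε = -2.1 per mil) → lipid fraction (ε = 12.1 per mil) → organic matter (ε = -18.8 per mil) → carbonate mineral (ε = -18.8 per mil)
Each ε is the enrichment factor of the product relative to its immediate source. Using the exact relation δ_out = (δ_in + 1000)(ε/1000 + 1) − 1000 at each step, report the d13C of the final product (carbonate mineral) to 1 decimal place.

-36.9 per mil

step 1: δ = (-9.50 + 1000)·(-2.1/1000 + 1) − 1000 = -11.58 per mil
step 2: δ = (-11.58 + 1000)·(12.1/1000 + 1) − 1000 = 0.38 per mil
step 3: δ = (0.38 + 1000)·(-18.8/1000 + 1) − 1000 = -18.43 per mil
step 4: δ = (-18.43 + 1000)·(-18.8/1000 + 1) − 1000 = -36.88 per mil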